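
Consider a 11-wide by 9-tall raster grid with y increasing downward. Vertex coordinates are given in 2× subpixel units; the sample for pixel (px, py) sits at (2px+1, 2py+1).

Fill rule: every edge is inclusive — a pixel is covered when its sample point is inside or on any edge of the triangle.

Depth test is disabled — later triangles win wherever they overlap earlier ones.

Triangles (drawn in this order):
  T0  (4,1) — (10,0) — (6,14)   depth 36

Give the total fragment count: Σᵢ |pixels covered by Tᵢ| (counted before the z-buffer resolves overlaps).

T0:
  2·area = 80
  edge (4, 1)→(10, 0): d=(6,-1) inclusive
  edge (10, 0)→(6, 14): d=(-4,14) inclusive
  edge (6, 14)→(4, 1): d=(-2,-13) inclusive
    (2,0)@(5, 1): e=[1,66,13] → X
    (3,0)@(7, 1): e=[3,38,39] → X
    (4,0)@(9, 1): e=[5,10,65] → X
    (5,0)@(11, 1): e=[7,-18,91] → .
    (2,1)@(5, 3): e=[13,58,9] → X
    (5,1)@(11, 3): e=[19,-26,87] → .
    (2,2)@(5, 5): e=[25,50,5] → X
    (4,2)@(9, 5): e=[29,-6,57] → .
    (2,3)@(5, 7): e=[37,42,1] → X
    (4,3)@(9, 7): e=[41,-14,53] → .
    (2,4)@(5, 9): e=[49,34,-3] → .
    (3,4)@(7, 9): e=[51,6,23] → X
  covered (11 px):
    . . X X X . . . . . .
    . . X X X . . . . . .
    . . X X . . . . . . .
    . . X X . . . . . . .
    . . . X . . . . . . .
    . . . . . . . . . . .
    . . . . . . . . . . .
    . . . . . . . . . . .
    . . . . . . . . . . .

Final: 11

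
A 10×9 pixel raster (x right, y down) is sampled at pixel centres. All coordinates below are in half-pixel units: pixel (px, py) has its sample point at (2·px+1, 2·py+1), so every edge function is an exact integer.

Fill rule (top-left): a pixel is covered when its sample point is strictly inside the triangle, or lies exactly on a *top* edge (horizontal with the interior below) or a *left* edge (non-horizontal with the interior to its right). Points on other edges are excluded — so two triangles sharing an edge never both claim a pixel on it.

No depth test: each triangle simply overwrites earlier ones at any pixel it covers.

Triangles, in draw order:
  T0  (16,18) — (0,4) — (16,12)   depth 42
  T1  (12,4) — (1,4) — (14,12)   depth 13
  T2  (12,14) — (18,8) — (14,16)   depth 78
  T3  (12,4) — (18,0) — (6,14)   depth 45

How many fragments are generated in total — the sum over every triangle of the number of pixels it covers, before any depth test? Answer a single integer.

T0:
  2·area = 96
  edge (16, 18)→(0, 4): d=(-16,-14) top-left  bias=+0
  edge (0, 4)→(16, 12): d=(16,8) right/bottom  bias=-1
  edge (16, 12)→(16, 18): d=(0,6) right/bottom  bias=-1
    (2,3)@(5, 7): e=[22,8,66] → █
    (3,3)@(7, 7): e=[50,-8,54] → ·
    (2,4)@(5, 9): e=[-10,40,66] → ·
    (3,4)@(7, 9): e=[18,24,54] → █
    (4,4)@(9, 9): e=[46,8,42] → █
    (5,4)@(11, 9): e=[74,-8,30] → ·
    (3,5)@(7, 11): e=[-14,56,54] → ·
    (4,5)@(9, 11): e=[14,40,42] → █
    (5,5)@(11, 11): e=[42,24,30] → █
    (6,5)@(13, 11): e=[70,8,18] → █
    (7,5)@(15, 11): e=[98,-8,6] → ·
    (4,6)@(9, 13): e=[-18,72,42] → ·
  covered (12 px):
    · · · · · · · · · ·
    · · · · · · · · · ·
    · · · · · · · · · ·
    · · █ · · · · · · ·
    · · · █ █ · · · · ·
    · · · · █ █ █ · · ·
    · · · · · █ █ █ · ·
    · · · · · · █ █ · ·
    · · · · · · · █ · ·
T1:
  2·area = 88  (B↔C swapped to make it positive)
  edge (12, 4)→(14, 12): d=(2,8) right/bottom  bias=-1
  edge (14, 12)→(1, 4): d=(-13,-8) top-left  bias=+0
  edge (1, 4)→(12, 4): d=(11,0) top-left  bias=+0
    (1,2)@(3, 5): e=[74,3,11] → █
    (2,2)@(5, 5): e=[58,19,11] → █
    (3,2)@(7, 5): e=[42,35,11] → █
    (4,2)@(9, 5): e=[26,51,11] → █
    (5,2)@(11, 5): e=[10,67,11] → █
    (6,2)@(13, 5): e=[-6,83,11] → ·
    (1,3)@(3, 7): e=[78,-23,33] → ·
    (2,3)@(5, 7): e=[62,-7,33] → ·
    (3,3)@(7, 7): e=[46,9,33] → █
    (6,3)@(13, 7): e=[-2,57,33] → ·
    (3,4)@(7, 9): e=[50,-17,55] → ·
    (4,4)@(9, 9): e=[34,-1,55] → ·
  covered (11 px):
    · · · · · · · · · ·
    · · · · · · · · · ·
    · █ █ █ █ █ · · · ·
    · · · █ █ █ · · · ·
    · · · · · █ █ · · ·
    · · · · · · █ · · ·
    · · · · · · · · · ·
    · · · · · · · · · ·
    · · · · · · · · · ·
T2:
  2·area = 24
  edge (12, 14)→(18, 8): d=(6,-6) top-left  bias=+0
  edge (18, 8)→(14, 16): d=(-4,8) right/bottom  bias=-1
  edge (14, 16)→(12, 14): d=(-2,-2) top-left  bias=+0
    (0,1)@(1, 3): e=[-132,156,0] → ·  [on edge]
    (1,2)@(3, 5): e=[-108,132,0] → ·  [on edge]
    (2,3)@(5, 7): e=[-84,108,0] → ·  [on edge]
    (9,3)@(19, 7): e=[0,-4,28] → ·  [on edge]
    (3,4)@(7, 9): e=[-60,84,0] → ·  [on edge]
    (8,4)@(17, 9): e=[0,4,20] → █  [on edge]
    (9,4)@(19, 9): e=[12,-12,24] → ·
    (4,5)@(9, 11): e=[-36,60,0] → ·  [on edge]
    (7,5)@(15, 11): e=[0,12,12] → █  [on edge]
    (8,5)@(17, 11): e=[12,-4,16] → ·
    (5,6)@(11, 13): e=[-12,36,0] → ·  [on edge]
    (6,6)@(13, 13): e=[0,20,4] → █  [on edge]
    (5,7)@(11, 15): e=[0,28,-4] → ·  [on edge]
    (6,7)@(13, 15): e=[12,12,0] → █  [on edge]
    (4,8)@(9, 17): e=[0,36,-12] → ·  [on edge]
    (7,8)@(15, 17): e=[36,-12,0] → ·  [on edge]
  covered (5 px):
    · · · · · · · · · ·
    · · · · · · · · · ·
    · · · · · · · · · ·
    · · · · · · · · · ·
    · · · · · · · · █ ·
    · · · · · · · █ · ·
    · · · · · · █ █ · ·
    · · · · · · █ · · ·
    · · · · · · · · · ·
T3:
  2·area = 36
  edge (12, 4)→(18, 0): d=(6,-4) top-left  bias=+0
  edge (18, 0)→(6, 14): d=(-12,14) right/bottom  bias=-1
  edge (6, 14)→(12, 4): d=(6,-10) top-left  bias=+0
    (8,0)@(17, 1): e=[2,2,32] → █
    (9,0)@(19, 1): e=[10,-26,52] → ·
    (7,1)@(15, 3): e=[6,6,24] → █
    (8,1)@(17, 3): e=[14,-22,44] → ·
    (6,2)@(13, 5): e=[10,10,16] → █
    (7,2)@(15, 5): e=[18,-18,36] → ·
    (5,3)@(11, 7): e=[14,14,8] → █
    (6,3)@(13, 7): e=[22,-14,28] → ·
    (4,4)@(9, 9): e=[18,18,0] → █  [on edge]
    (5,4)@(11, 9): e=[26,-10,20] → ·
    (4,5)@(9, 11): e=[30,-6,12] → ·
  covered (5 px):
    · · · · · · · · █ ·
    · · · · · · · █ · ·
    · · · · · · █ · · ·
    · · · · · █ · · · ·
    · · · · █ · · · · ·
    · · · · · · · · · ·
    · · · · · · · · · ·
    · · · · · · · · · ·
    · · · · · · · · · ·

Final: 33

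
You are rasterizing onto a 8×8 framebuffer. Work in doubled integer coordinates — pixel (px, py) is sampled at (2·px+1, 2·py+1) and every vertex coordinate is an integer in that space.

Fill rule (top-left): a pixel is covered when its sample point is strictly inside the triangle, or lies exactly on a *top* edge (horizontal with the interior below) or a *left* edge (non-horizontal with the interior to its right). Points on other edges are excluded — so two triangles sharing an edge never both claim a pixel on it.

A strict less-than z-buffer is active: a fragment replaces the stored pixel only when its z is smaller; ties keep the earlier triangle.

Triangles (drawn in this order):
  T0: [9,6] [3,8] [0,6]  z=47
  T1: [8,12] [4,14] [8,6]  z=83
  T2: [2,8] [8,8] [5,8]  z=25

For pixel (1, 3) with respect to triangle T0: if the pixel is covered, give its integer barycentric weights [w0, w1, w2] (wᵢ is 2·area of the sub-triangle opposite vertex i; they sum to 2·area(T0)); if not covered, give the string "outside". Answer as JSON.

T0:
  2·area = 18
  edge (9, 6)→(3, 8): d=(-6,2) right/bottom  bias=-1
  edge (3, 8)→(0, 6): d=(-3,-2) top-left  bias=+0
  edge (0, 6)→(9, 6): d=(9,0) top-left  bias=+0
    (1,3)@(3, 7): e=[6,3,9] → #
    (2,3)@(5, 7): e=[2,7,9] → #
    (3,3)@(7, 7): e=[-2,11,9] → ·
    (1,4)@(3, 9): e=[-6,-3,27] → ·
    (2,4)@(5, 9): e=[-10,1,27] → ·
  covered (2 px):
    · · · · · · · ·
    · · · · · · · ·
    · · · · · · · ·
    · # # · · · · ·
    · · · · · · · ·
    · · · · · · · ·
    · · · · · · · ·
    · · · · · · · ·
T1:
  2·area = 24
  edge (8, 12)→(4, 14): d=(-4,2) right/bottom  bias=-1
  edge (4, 14)→(8, 6): d=(4,-8) top-left  bias=+0
  edge (8, 6)→(8, 12): d=(0,6) right/bottom  bias=-1
    (3,4)@(7, 9): e=[14,4,6] → #
    (4,4)@(9, 9): e=[10,20,-6] → ·
    (3,5)@(7, 11): e=[6,12,6] → #
    (4,5)@(9, 11): e=[2,28,-6] → ·
    (2,6)@(5, 13): e=[2,4,18] → #
    (3,6)@(7, 13): e=[-2,20,6] → ·
    (2,7)@(5, 15): e=[-6,12,18] → ·
  covered (3 px):
    · · · · · · · ·
    · · · · · · · ·
    · · · · · · · ·
    · · · · · · · ·
    · · · # · · · ·
    · · · # · · · ·
    · · # · · · · ·
    · · · · · · · ·
T2:
  degenerate (2·area = 0) — covers nothing

Result: [3,9,6]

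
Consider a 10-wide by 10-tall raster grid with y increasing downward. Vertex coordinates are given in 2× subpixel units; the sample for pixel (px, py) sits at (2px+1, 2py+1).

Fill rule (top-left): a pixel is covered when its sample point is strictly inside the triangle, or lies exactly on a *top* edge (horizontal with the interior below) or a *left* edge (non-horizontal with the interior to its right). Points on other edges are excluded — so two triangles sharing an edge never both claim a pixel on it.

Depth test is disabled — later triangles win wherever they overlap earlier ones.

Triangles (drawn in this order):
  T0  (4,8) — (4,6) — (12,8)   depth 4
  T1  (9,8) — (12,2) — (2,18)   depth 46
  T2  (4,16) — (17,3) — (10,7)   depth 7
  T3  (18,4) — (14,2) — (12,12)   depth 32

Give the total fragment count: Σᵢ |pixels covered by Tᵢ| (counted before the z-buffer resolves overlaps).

T0:
  2·area = 16
  edge (4, 8)→(4, 6): d=(0,-2) top-left  bias=+0
  edge (4, 6)→(12, 8): d=(8,2) right/bottom  bias=-1
  edge (12, 8)→(4, 8): d=(-8,0) right/bottom  bias=-1
    (2,3)@(5, 7): e=[2,6,8] → █
    (3,3)@(7, 7): e=[6,2,8] → █
    (4,3)@(9, 7): e=[10,-2,8] → ·
    (2,4)@(5, 9): e=[2,22,-8] → ·
    (3,4)@(7, 9): e=[6,18,-8] → ·
  covered (2 px):
    · · · · · · · · · ·
    · · · · · · · · · ·
    · · · · · · · · · ·
    · · █ █ · · · · · ·
    · · · · · · · · · ·
    · · · · · · · · · ·
    · · · · · · · · · ·
    · · · · · · · · · ·
    · · · · · · · · · ·
    · · · · · · · · · ·
T1:
  2·area = 12  (B↔C swapped to make it positive)
  edge (9, 8)→(2, 18): d=(-7,10) right/bottom  bias=-1
  edge (2, 18)→(12, 2): d=(10,-16) top-left  bias=+0
  edge (12, 2)→(9, 8): d=(-3,6) right/bottom  bias=-1
    (4,3)@(9, 7): e=[7,2,3] → █
    (5,3)@(11, 7): e=[-13,34,-9] → ·
    (4,4)@(9, 9): e=[-7,22,-3] → ·
  covered (1 px):
    · · · · · · · · · ·
    · · · · · · · · · ·
    · · · · · · · · · ·
    · · · · █ · · · · ·
    · · · · · · · · · ·
    · · · · · · · · · ·
    · · · · · · · · · ·
    · · · · · · · · · ·
    · · · · · · · · · ·
    · · · · · · · · · ·
T2:
  2·area = 39  (B↔C swapped to make it positive)
  edge (4, 16)→(10, 7): d=(6,-9) top-left  bias=+0
  edge (10, 7)→(17, 3): d=(7,-4) top-left  bias=+0
  edge (17, 3)→(4, 16): d=(-13,13) right/bottom  bias=-1
    (9,0)@(19, 1): e=[45,-6,0] → ·  [on edge]
    (8,1)@(17, 3): e=[39,0,0] → ·  [on edge]
    (7,2)@(15, 5): e=[33,6,0] → ·  [on edge]
    (5,3)@(11, 7): e=[9,4,26] → █
    (6,3)@(13, 7): e=[27,12,0] → ·  [on edge]
    (4,4)@(9, 9): e=[3,10,26] → █
    (5,4)@(11, 9): e=[21,18,0] → ·  [on edge]
    (1,5)@(3, 11): e=[-39,0,78] → ·  [on edge]
    (4,5)@(9, 11): e=[15,24,0] → ·  [on edge]
    (3,6)@(7, 13): e=[9,30,0] → ·  [on edge]
    (2,7)@(5, 15): e=[3,36,0] → ·  [on edge]
    (1,8)@(3, 17): e=[-3,42,0] → ·  [on edge]
    (0,9)@(1, 19): e=[-9,48,0] → ·  [on edge]
  covered (2 px):
    · · · · · · · · · ·
    · · · · · · · · · ·
    · · · · · · · · · ·
    · · · · · █ · · · ·
    · · · · █ · · · · ·
    · · · · · · · · · ·
    · · · · · · · · · ·
    · · · · · · · · · ·
    · · · · · · · · · ·
    · · · · · · · · · ·
T3:
  2·area = 44  (B↔C swapped to make it positive)
  edge (18, 4)→(12, 12): d=(-6,8) right/bottom  bias=-1
  edge (12, 12)→(14, 2): d=(2,-10) top-left  bias=+0
  edge (14, 2)→(18, 4): d=(4,2) right/bottom  bias=-1
    (7,1)@(15, 3): e=[30,12,2] → █
    (8,1)@(17, 3): e=[14,32,-2] → ·
    (7,2)@(15, 5): e=[18,16,10] → █
    (8,2)@(17, 5): e=[2,36,6] → █
    (9,2)@(19, 5): e=[-14,56,2] → ·
    (6,3)@(13, 7): e=[22,0,22] → █  [on edge]
    (8,3)@(17, 7): e=[-10,40,14] → ·
    (6,4)@(13, 9): e=[10,4,30] → █
    (7,4)@(15, 9): e=[-6,24,26] → ·
    (6,5)@(13, 11): e=[-2,8,38] → ·
    (5,8)@(11, 17): e=[-22,0,66] → ·  [on edge]
  covered (6 px):
    · · · · · · · · · ·
    · · · · · · · █ · ·
    · · · · · · · █ █ ·
    · · · · · · █ █ · ·
    · · · · · · █ · · ·
    · · · · · · · · · ·
    · · · · · · · · · ·
    · · · · · · · · · ·
    · · · · · · · · · ·
    · · · · · · · · · ·

Final: 11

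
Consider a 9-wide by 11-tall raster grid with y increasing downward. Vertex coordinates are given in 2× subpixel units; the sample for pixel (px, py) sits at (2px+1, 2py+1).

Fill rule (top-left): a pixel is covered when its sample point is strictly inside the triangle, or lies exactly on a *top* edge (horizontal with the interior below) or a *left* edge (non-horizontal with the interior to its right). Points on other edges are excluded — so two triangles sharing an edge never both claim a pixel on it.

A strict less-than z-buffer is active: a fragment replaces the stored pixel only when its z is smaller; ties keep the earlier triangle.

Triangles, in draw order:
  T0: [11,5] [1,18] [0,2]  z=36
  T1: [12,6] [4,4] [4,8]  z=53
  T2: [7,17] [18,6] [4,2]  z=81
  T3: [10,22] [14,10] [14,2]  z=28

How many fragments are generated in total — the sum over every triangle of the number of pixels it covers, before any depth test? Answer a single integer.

T0:
  2·area = 173
  edge (11, 5)→(1, 18): d=(-10,13) right/bottom  bias=-1
  edge (1, 18)→(0, 2): d=(-1,-16) top-left  bias=+0
  edge (0, 2)→(11, 5): d=(11,3) right/bottom  bias=-1
    (0,1)@(1, 3): e=[150,15,8] → █
    (1,1)@(3, 3): e=[124,47,2] → █
    (2,1)@(5, 3): e=[98,79,-4] → ·
    (0,2)@(1, 5): e=[130,13,30] → █
    (2,2)@(5, 5): e=[78,77,18] → █
    (3,2)@(7, 5): e=[52,109,12] → █
    (4,2)@(9, 5): e=[26,141,6] → █
    (5,2)@(11, 5): e=[0,173,0] → ·  [on edge]
    (0,3)@(1, 7): e=[110,11,52] → █
    (5,3)@(11, 7): e=[-20,171,22] → ·
    (0,4)@(1, 9): e=[90,9,74] → █
    (4,4)@(9, 9): e=[-14,137,50] → ·
  covered (24 px):
    · · · · · · · · ·
    █ █ · · · · · · ·
    █ █ █ █ █ · · · ·
    █ █ █ █ █ · · · ·
    █ █ █ █ · · · · ·
    █ █ █ · · · · · ·
    █ █ · · · · · · ·
    █ █ · · · · · · ·
    █ · · · · · · · ·
    · · · · · · · · ·
    · · · · · · · · ·
T1:
  2·area = 32  (B↔C swapped to make it positive)
  edge (12, 6)→(4, 8): d=(-8,2) right/bottom  bias=-1
  edge (4, 8)→(4, 4): d=(0,-4) top-left  bias=+0
  edge (4, 4)→(12, 6): d=(8,2) right/bottom  bias=-1
    (2,2)@(5, 5): e=[22,4,6] → █
    (3,2)@(7, 5): e=[18,12,2] → █
    (4,2)@(9, 5): e=[14,20,-2] → ·
    (2,3)@(5, 7): e=[6,4,22] → █
    (4,3)@(9, 7): e=[-2,20,14] → ·
    (2,4)@(5, 9): e=[-10,4,38] → ·
    (3,4)@(7, 9): e=[-14,12,34] → ·
  covered (4 px):
    · · · · · · · · ·
    · · · · · · · · ·
    · · █ █ · · · · ·
    · · █ █ · · · · ·
    · · · · · · · · ·
    · · · · · · · · ·
    · · · · · · · · ·
    · · · · · · · · ·
    · · · · · · · · ·
    · · · · · · · · ·
    · · · · · · · · ·
T2:
  2·area = 198  (B↔C swapped to make it positive)
  edge (7, 17)→(4, 2): d=(-3,-15) top-left  bias=+0
  edge (4, 2)→(18, 6): d=(14,4) right/bottom  bias=-1
  edge (18, 6)→(7, 17): d=(-11,11) right/bottom  bias=-1
    (2,1)@(5, 3): e=[12,10,176] → █
    (3,1)@(7, 3): e=[42,2,154] → █
    (4,1)@(9, 3): e=[72,-6,132] → ·
    (2,2)@(5, 5): e=[6,38,154] → █
    (4,2)@(9, 5): e=[66,22,110] → █
    (5,2)@(11, 5): e=[96,14,88] → █
    (6,2)@(13, 5): e=[126,6,66] → █
    (7,2)@(15, 5): e=[156,-2,44] → ·
    (2,3)@(5, 7): e=[0,66,132] → █  [on edge]
    (7,3)@(15, 7): e=[150,26,22] → █
    (8,3)@(17, 7): e=[180,18,0] → ·  [on edge]
    (2,4)@(5, 9): e=[-6,94,110] → ·
    (7,4)@(15, 9): e=[144,54,0] → ·  [on edge]
    (6,5)@(13, 11): e=[108,90,0] → ·  [on edge]
    (5,6)@(11, 13): e=[72,126,0] → ·  [on edge]
    (4,7)@(9, 15): e=[36,162,0] → ·  [on edge]
    (3,8)@(7, 17): e=[0,198,0] → ·  [on edge]
    (2,9)@(5, 19): e=[-36,234,0] → ·  [on edge]
    (1,10)@(3, 21): e=[-72,270,0] → ·  [on edge]
  covered (23 px):
    · · · · · · · · ·
    · · █ █ · · · · ·
    · · █ █ █ █ █ · ·
    · · █ █ █ █ █ █ ·
    · · · █ █ █ █ · ·
    · · · █ █ █ · · ·
    · · · █ █ · · · ·
    · · · █ · · · · ·
    · · · · · · · · ·
    · · · · · · · · ·
    · · · · · · · · ·
T3:
  2·area = 32  (B↔C swapped to make it positive)
  edge (10, 22)→(14, 2): d=(4,-20) top-left  bias=+0
  edge (14, 2)→(14, 10): d=(0,8) right/bottom  bias=-1
  edge (14, 10)→(10, 22): d=(-4,12) right/bottom  bias=-1
    (8,0)@(17, 1): e=[56,-24,0] → ·  [on edge]
    (6,3)@(13, 7): e=[0,8,24] → █  [on edge]
    (7,3)@(15, 7): e=[40,-8,0] → ·  [on edge]
    (6,4)@(13, 9): e=[8,8,16] → █
    (7,4)@(15, 9): e=[48,-8,-8] → ·
    (6,5)@(13, 11): e=[16,8,8] → █
    (7,5)@(15, 11): e=[56,-8,-16] → ·
    (6,6)@(13, 13): e=[24,8,0] → ·  [on edge]
    (5,8)@(11, 17): e=[0,24,8] → █  [on edge]
    (6,8)@(13, 17): e=[40,8,-16] → ·
    (5,9)@(11, 19): e=[8,24,0] → ·  [on edge]
  covered (4 px):
    · · · · · · · · ·
    · · · · · · · · ·
    · · · · · · · · ·
    · · · · · · █ · ·
    · · · · · · █ · ·
    · · · · · · █ · ·
    · · · · · · · · ·
    · · · · · · · · ·
    · · · · · █ · · ·
    · · · · · · · · ·
    · · · · · · · · ·

Result: 55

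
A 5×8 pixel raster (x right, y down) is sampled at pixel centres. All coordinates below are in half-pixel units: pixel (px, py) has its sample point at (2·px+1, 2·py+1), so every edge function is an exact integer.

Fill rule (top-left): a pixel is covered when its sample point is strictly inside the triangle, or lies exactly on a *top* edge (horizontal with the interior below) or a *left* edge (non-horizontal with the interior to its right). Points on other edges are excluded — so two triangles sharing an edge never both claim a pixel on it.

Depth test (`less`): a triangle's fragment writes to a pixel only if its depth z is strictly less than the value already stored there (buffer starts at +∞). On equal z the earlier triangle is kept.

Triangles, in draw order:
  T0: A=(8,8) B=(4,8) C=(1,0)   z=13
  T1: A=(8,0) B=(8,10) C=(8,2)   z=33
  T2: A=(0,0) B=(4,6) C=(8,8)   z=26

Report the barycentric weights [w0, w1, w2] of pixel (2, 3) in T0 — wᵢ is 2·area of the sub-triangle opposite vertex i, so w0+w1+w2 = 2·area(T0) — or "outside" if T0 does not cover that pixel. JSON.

T0:
  2·area = 32
  edge (8, 8)→(4, 8): d=(-4,0) right/bottom  bias=-1
  edge (4, 8)→(1, 0): d=(-3,-8) top-left  bias=+0
  edge (1, 0)→(8, 8): d=(7,8) right/bottom  bias=-1
    (1,1)@(3, 3): e=[20,7,5] → █
    (2,1)@(5, 3): e=[20,23,-11] → ·
    (1,2)@(3, 5): e=[12,1,19] → █
    (2,2)@(5, 5): e=[12,17,3] → █
    (3,2)@(7, 5): e=[12,33,-13] → ·
    (1,3)@(3, 7): e=[4,-5,33] → ·
    (2,3)@(5, 7): e=[4,11,17] → █
    (3,3)@(7, 7): e=[4,27,1] → █
    (4,3)@(9, 7): e=[4,43,-15] → ·
    (2,4)@(5, 9): e=[-4,5,31] → ·
    (3,4)@(7, 9): e=[-4,21,15] → ·
  covered (5 px):
    · · · · ·
    · █ · · ·
    · █ █ · ·
    · · █ █ ·
    · · · · ·
    · · · · ·
    · · · · ·
    · · · · ·
T1:
  degenerate (2·area = 0) — covers nothing
T2:
  2·area = 16  (B↔C swapped to make it positive)
  edge (0, 0)→(8, 8): d=(8,8) right/bottom  bias=-1
  edge (8, 8)→(4, 6): d=(-4,-2) top-left  bias=+0
  edge (4, 6)→(0, 0): d=(-4,-6) top-left  bias=+0
    (0,0)@(1, 1): e=[0,14,2] → ·  [on edge]
    (1,1)@(3, 3): e=[0,10,6] → ·  [on edge]
    (2,2)@(5, 5): e=[0,6,10] → ·  [on edge]
    (3,3)@(7, 7): e=[0,2,14] → ·  [on edge]
    (4,4)@(9, 9): e=[0,-2,18] → ·  [on edge]
  covered (0 px):
    · · · · ·
    · · · · ·
    · · · · ·
    · · · · ·
    · · · · ·
    · · · · ·
    · · · · ·
    · · · · ·

Final: [11,17,4]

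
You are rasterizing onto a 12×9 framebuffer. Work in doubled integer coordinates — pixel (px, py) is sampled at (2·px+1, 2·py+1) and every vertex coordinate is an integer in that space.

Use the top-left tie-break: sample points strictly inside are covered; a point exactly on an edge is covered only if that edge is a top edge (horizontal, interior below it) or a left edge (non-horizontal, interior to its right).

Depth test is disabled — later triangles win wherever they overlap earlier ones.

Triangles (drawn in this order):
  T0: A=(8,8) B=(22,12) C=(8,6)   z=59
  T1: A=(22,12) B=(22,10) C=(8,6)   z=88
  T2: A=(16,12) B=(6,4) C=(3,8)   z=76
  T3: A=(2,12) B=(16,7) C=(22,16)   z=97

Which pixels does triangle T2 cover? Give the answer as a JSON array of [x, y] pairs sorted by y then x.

T0:
  2·area = 28  (B↔C swapped to make it positive)
  edge (8, 8)→(8, 6): d=(0,-2) top-left  bias=+0
  edge (8, 6)→(22, 12): d=(14,6) right/bottom  bias=-1
  edge (22, 12)→(8, 8): d=(-14,-4) top-left  bias=+0
    (0,1)@(1, 3): e=[-14,0,42] → .  [on edge]
    (4,3)@(9, 7): e=[2,8,18] → X
    (5,3)@(11, 7): e=[6,-4,26] → .
    (4,4)@(9, 9): e=[2,36,-10] → .
    (6,4)@(13, 9): e=[10,12,6] → X
    (7,4)@(15, 9): e=[14,0,14] → .  [on edge]
    (6,5)@(13, 11): e=[10,40,-22] → .
    (9,5)@(19, 11): e=[22,4,2] → X
    (10,5)@(21, 11): e=[26,-8,10] → .
    (9,6)@(19, 13): e=[22,32,-26] → .
  covered (3 px):
    . . . . . . . . . . . .
    . . . . . . . . . . . .
    . . . . . . . . . . . .
    . . . . X . . . . . . .
    . . . . . . X . . . . .
    . . . . . . . . . X . .
    . . . . . . . . . . . .
    . . . . . . . . . . . .
    . . . . . . . . . . . .
T1:
  2·area = 28  (B↔C swapped to make it positive)
  edge (22, 12)→(8, 6): d=(-14,-6) top-left  bias=+0
  edge (8, 6)→(22, 10): d=(14,4) right/bottom  bias=-1
  edge (22, 10)→(22, 12): d=(0,2) right/bottom  bias=-1
    (0,1)@(1, 3): e=[0,-14,42] → .  [on edge]
    (5,3)@(11, 7): e=[4,2,22] → X
    (6,3)@(13, 7): e=[16,-6,18] → .
    (5,4)@(11, 9): e=[-24,30,22] → .
    (7,4)@(15, 9): e=[0,14,14] → X  [on edge]
    (8,4)@(17, 9): e=[12,6,10] → X
    (9,4)@(19, 9): e=[24,-2,6] → .
    (7,5)@(15, 11): e=[-28,42,14] → .
    (8,5)@(17, 11): e=[-16,34,10] → .
    (10,5)@(21, 11): e=[8,18,2] → X
    (11,5)@(23, 11): e=[20,10,-2] → .
    (10,6)@(21, 13): e=[-20,46,2] → .
  covered (4 px):
    . . . . . . . . . . . .
    . . . . . . . . . . . .
    . . . . . . . . . . . .
    . . . . . X . . . . . .
    . . . . . . . X X . . .
    . . . . . . . . . . X .
    . . . . . . . . . . . .
    . . . . . . . . . . . .
    . . . . . . . . . . . .
T2:
  2·area = 64  (B↔C swapped to make it positive)
  edge (16, 12)→(3, 8): d=(-13,-4) top-left  bias=+0
  edge (3, 8)→(6, 4): d=(3,-4) top-left  bias=+0
  edge (6, 4)→(16, 12): d=(10,8) right/bottom  bias=-1
    (3,2)@(7, 5): e=[55,7,2] → X
    (4,2)@(9, 5): e=[63,15,-14] → .
    (2,3)@(5, 7): e=[21,5,38] → X
    (4,3)@(9, 7): e=[37,21,6] → X
    (5,3)@(11, 7): e=[45,29,-10] → .
    (2,4)@(5, 9): e=[-5,11,58] → .
    (3,4)@(7, 9): e=[3,19,42] → X
    (5,4)@(11, 9): e=[19,35,10] → X
    (6,4)@(13, 9): e=[27,43,-6] → .
    (3,5)@(7, 11): e=[-23,25,62] → .
    (4,5)@(9, 11): e=[-15,33,46] → .
    (5,5)@(11, 11): e=[-7,41,30] → .
  covered (8 px):
    . . . . . . . . . . . .
    . . . . . . . . . . . .
    . . . X . . . . . . . .
    . . X X X . . . . . . .
    . . . X X X . . . . . .
    . . . . . . X . . . . .
    . . . . . . . . . . . .
    . . . . . . . . . . . .
    . . . . . . . . . . . .
T3:
  2·area = 156
  edge (2, 12)→(16, 7): d=(14,-5) top-left  bias=+0
  edge (16, 7)→(22, 16): d=(6,9) right/bottom  bias=-1
  edge (22, 16)→(2, 12): d=(-20,-4) top-left  bias=+0
    (5,4)@(11, 9): e=[3,57,96] → X
    (6,4)@(13, 9): e=[13,39,104] → X
    (7,4)@(15, 9): e=[23,21,112] → X
    (8,4)@(17, 9): e=[33,3,120] → X
    (9,4)@(19, 9): e=[43,-15,128] → .
    (2,5)@(5, 11): e=[1,123,32] → X
    (3,5)@(7, 11): e=[11,105,40] → X
    (4,5)@(9, 11): e=[21,87,48] → X
    (9,5)@(19, 11): e=[71,-3,88] → .
    (2,6)@(5, 13): e=[29,135,-8] → .
    (3,6)@(7, 13): e=[39,117,0] → X  [on edge]
    (9,6)@(19, 13): e=[99,9,48] → X
    (8,7)@(17, 15): e=[117,39,0] → X  [on edge]
  covered (21 px):
    . . . . . . . . . . . .
    . . . . . . . . . . . .
    . . . . . . . . . . . .
    . . . . . . . . . . . .
    . . . . . X X X X . . .
    . . X X X X X X X . . .
    . . . X X X X X X X . .
    . . . . . . . . X X X .
    . . . . . . . . . . . .

Answer: [[3,2],[2,3],[3,3],[4,3],[3,4],[4,4],[5,4],[6,5]]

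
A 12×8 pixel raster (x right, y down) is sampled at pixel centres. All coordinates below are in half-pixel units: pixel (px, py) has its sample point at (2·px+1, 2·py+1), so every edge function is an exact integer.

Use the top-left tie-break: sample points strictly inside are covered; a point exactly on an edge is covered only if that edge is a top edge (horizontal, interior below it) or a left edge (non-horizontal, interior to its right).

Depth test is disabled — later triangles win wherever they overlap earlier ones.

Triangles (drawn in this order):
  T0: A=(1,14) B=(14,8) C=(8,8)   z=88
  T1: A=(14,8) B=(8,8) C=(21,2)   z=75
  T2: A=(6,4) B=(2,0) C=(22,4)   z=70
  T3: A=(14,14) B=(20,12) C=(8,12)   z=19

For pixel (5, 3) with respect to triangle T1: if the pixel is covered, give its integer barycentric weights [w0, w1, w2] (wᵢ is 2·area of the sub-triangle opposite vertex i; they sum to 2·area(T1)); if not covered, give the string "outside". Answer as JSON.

T0:
  2·area = 36  (B↔C swapped to make it positive)
  edge (1, 14)→(8, 8): d=(7,-6) top-left  bias=+0
  edge (8, 8)→(14, 8): d=(6,0) top-left  bias=+0
  edge (14, 8)→(1, 14): d=(-13,6) right/bottom  bias=-1
    (3,4)@(7, 9): e=[1,6,29] → #
    (4,4)@(9, 9): e=[13,6,17] → #
    (5,4)@(11, 9): e=[25,6,5] → #
    (6,4)@(13, 9): e=[37,6,-7] → ·
    (2,5)@(5, 11): e=[3,18,15] → #
    (4,5)@(9, 11): e=[27,18,-9] → ·
    (5,5)@(11, 11): e=[39,18,-21] → ·
    (1,6)@(3, 13): e=[5,30,1] → #
    (2,6)@(5, 13): e=[17,30,-11] → ·
    (3,6)@(7, 13): e=[29,30,-23] → ·
    (1,7)@(3, 15): e=[19,42,-25] → ·
  covered (6 px):
    · · · · · · · · · · · ·
    · · · · · · · · · · · ·
    · · · · · · · · · · · ·
    · · · · · · · · · · · ·
    · · · # # # · · · · · ·
    · · # # · · · · · · · ·
    · # · · · · · · · · · ·
    · · · · · · · · · · · ·
T1:
  2·area = 36
  edge (14, 8)→(8, 8): d=(-6,0) right/bottom  bias=-1
  edge (8, 8)→(21, 2): d=(13,-6) top-left  bias=+0
  edge (21, 2)→(14, 8): d=(-7,6) right/bottom  bias=-1
    (9,1)@(19, 3): e=[30,1,5] → #
    (10,1)@(21, 3): e=[30,13,-7] → ·
    (7,2)@(15, 5): e=[18,3,15] → #
    (8,2)@(17, 5): e=[18,15,3] → #
    (9,2)@(19, 5): e=[18,27,-9] → ·
    (5,3)@(11, 7): e=[6,5,25] → #
    (6,3)@(13, 7): e=[6,17,13] → #
    (8,3)@(17, 7): e=[6,41,-11] → ·
    (5,4)@(11, 9): e=[-6,31,11] → ·
    (6,4)@(13, 9): e=[-6,43,-1] → ·
    (7,4)@(15, 9): e=[-6,55,-13] → ·
  covered (6 px):
    · · · · · · · · · · · ·
    · · · · · · · · · # · ·
    · · · · · · · # # · · ·
    · · · · · # # # · · · ·
    · · · · · · · · · · · ·
    · · · · · · · · · · · ·
    · · · · · · · · · · · ·
    · · · · · · · · · · · ·
T2:
  2·area = 64
  edge (6, 4)→(2, 0): d=(-4,-4) top-left  bias=+0
  edge (2, 0)→(22, 4): d=(20,4) right/bottom  bias=-1
  edge (22, 4)→(6, 4): d=(-16,0) right/bottom  bias=-1
    (1,0)@(3, 1): e=[0,16,48] → #  [on edge]
    (2,0)@(5, 1): e=[8,8,48] → #
    (3,0)@(7, 1): e=[16,0,48] → ·  [on edge]
    (1,1)@(3, 3): e=[-8,56,16] → ·
    (2,1)@(5, 3): e=[0,48,16] → #  [on edge]
    (3,1)@(7, 3): e=[8,40,16] → #
    (4,1)@(9, 3): e=[16,32,16] → #
    (5,1)@(11, 3): e=[24,24,16] → #
    (6,1)@(13, 3): e=[32,16,16] → #
    (7,1)@(15, 3): e=[40,8,16] → #
    (8,1)@(17, 3): e=[48,0,16] → ·  [on edge]
    (2,2)@(5, 5): e=[-8,88,-16] → ·
    (3,2)@(7, 5): e=[0,80,-16] → ·  [on edge]
    (4,3)@(9, 7): e=[0,112,-48] → ·  [on edge]
    (5,4)@(11, 9): e=[0,144,-80] → ·  [on edge]
    (6,5)@(13, 11): e=[0,176,-112] → ·  [on edge]
    (7,6)@(15, 13): e=[0,208,-144] → ·  [on edge]
    (8,7)@(17, 15): e=[0,240,-176] → ·  [on edge]
  covered (8 px):
    · # # · · · · · · · · ·
    · · # # # # # # · · · ·
    · · · · · · · · · · · ·
    · · · · · · · · · · · ·
    · · · · · · · · · · · ·
    · · · · · · · · · · · ·
    · · · · · · · · · · · ·
    · · · · · · · · · · · ·
T3:
  2·area = 24  (B↔C swapped to make it positive)
  edge (14, 14)→(8, 12): d=(-6,-2) top-left  bias=+0
  edge (8, 12)→(20, 12): d=(12,0) top-left  bias=+0
  edge (20, 12)→(14, 14): d=(-6,2) right/bottom  bias=-1
    (2,5)@(5, 11): e=[0,-12,36] → ·  [on edge]
    (11,5)@(23, 11): e=[36,-12,0] → ·  [on edge]
    (5,6)@(11, 13): e=[0,12,12] → #  [on edge]
    (6,6)@(13, 13): e=[4,12,8] → #
    (7,6)@(15, 13): e=[8,12,4] → #
    (8,6)@(17, 13): e=[12,12,0] → ·  [on edge]
    (5,7)@(11, 15): e=[-12,36,0] → ·  [on edge]
    (6,7)@(13, 15): e=[-8,36,-4] → ·
    (7,7)@(15, 15): e=[-4,36,-8] → ·
    (8,7)@(17, 15): e=[0,36,-12] → ·  [on edge]
  covered (3 px):
    · · · · · · · · · · · ·
    · · · · · · · · · · · ·
    · · · · · · · · · · · ·
    · · · · · · · · · · · ·
    · · · · · · · · · · · ·
    · · · · · · · · · · · ·
    · · · · · # # # · · · ·
    · · · · · · · · · · · ·

Result: [5,25,6]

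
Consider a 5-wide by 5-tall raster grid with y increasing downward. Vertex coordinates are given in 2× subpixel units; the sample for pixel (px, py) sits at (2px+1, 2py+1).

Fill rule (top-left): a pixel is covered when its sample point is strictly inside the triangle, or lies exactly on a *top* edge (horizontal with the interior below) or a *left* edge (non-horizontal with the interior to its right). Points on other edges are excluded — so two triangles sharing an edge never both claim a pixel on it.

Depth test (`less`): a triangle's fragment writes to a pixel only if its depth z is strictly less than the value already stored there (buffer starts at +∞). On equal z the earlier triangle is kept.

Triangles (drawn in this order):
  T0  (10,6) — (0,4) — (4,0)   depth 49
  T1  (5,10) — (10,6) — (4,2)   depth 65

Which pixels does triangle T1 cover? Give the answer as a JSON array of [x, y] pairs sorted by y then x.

T0:
  2·area = 48
  edge (10, 6)→(0, 4): d=(-10,-2) top-left  bias=+0
  edge (0, 4)→(4, 0): d=(4,-4) top-left  bias=+0
  edge (4, 0)→(10, 6): d=(6,6) right/bottom  bias=-1
    (1,0)@(3, 1): e=[36,0,12] → █  [on edge]
    (2,0)@(5, 1): e=[40,8,0] → ·  [on edge]
    (0,1)@(1, 3): e=[12,0,36] → █  [on edge]
    (2,1)@(5, 3): e=[20,16,12] → █
    (3,1)@(7, 3): e=[24,24,0] → ·  [on edge]
    (0,2)@(1, 5): e=[-8,8,48] → ·
    (1,2)@(3, 5): e=[-4,16,36] → ·
    (2,2)@(5, 5): e=[0,24,24] → █  [on edge]
    (3,2)@(7, 5): e=[4,32,12] → █
    (4,2)@(9, 5): e=[8,40,0] → ·  [on edge]
    (2,3)@(5, 7): e=[-20,32,36] → ·
    (3,3)@(7, 7): e=[-16,40,24] → ·
  covered (6 px):
    · █ · · ·
    █ █ █ · ·
    · · █ █ ·
    · · · · ·
    · · · · ·
T1:
  2·area = 44  (B↔C swapped to make it positive)
  edge (5, 10)→(4, 2): d=(-1,-8) top-left  bias=+0
  edge (4, 2)→(10, 6): d=(6,4) right/bottom  bias=-1
  edge (10, 6)→(5, 10): d=(-5,4) right/bottom  bias=-1
    (2,1)@(5, 3): e=[7,2,35] → █
    (3,1)@(7, 3): e=[23,-6,27] → ·
    (2,2)@(5, 5): e=[5,14,25] → █
    (3,2)@(7, 5): e=[21,6,17] → █
    (4,2)@(9, 5): e=[37,-2,9] → ·
    (2,3)@(5, 7): e=[3,26,15] → █
    (4,3)@(9, 7): e=[35,10,-1] → ·
    (2,4)@(5, 9): e=[1,38,5] → █
    (3,4)@(7, 9): e=[17,30,-3] → ·
  covered (6 px):
    · · · · ·
    · · █ · ·
    · · █ █ ·
    · · █ █ ·
    · · █ · ·

Result: [[2,1],[2,2],[3,2],[2,3],[3,3],[2,4]]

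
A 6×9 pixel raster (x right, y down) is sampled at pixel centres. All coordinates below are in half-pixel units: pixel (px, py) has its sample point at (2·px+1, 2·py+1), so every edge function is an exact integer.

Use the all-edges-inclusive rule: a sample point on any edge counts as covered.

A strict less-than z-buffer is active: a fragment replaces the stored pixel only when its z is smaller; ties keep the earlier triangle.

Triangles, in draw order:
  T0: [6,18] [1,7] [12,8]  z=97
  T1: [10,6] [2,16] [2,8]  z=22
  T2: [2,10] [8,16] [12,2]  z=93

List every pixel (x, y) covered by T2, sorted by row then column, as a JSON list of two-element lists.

T0:
  2·area = 116
  edge (6, 18)→(1, 7): d=(-5,-11) inclusive
  edge (1, 7)→(12, 8): d=(11,1) inclusive
  edge (12, 8)→(6, 18): d=(-6,10) inclusive
    (0,3)@(1, 7): e=[0,0,116] → X  [on edge]
    (1,3)@(3, 7): e=[22,-2,96] → .
    (0,4)@(1, 9): e=[-10,22,104] → .
    (1,4)@(3, 9): e=[12,20,84] → X
    (2,4)@(5, 9): e=[34,18,64] → X
    (3,4)@(7, 9): e=[56,16,44] → X
    (4,4)@(9, 9): e=[78,14,24] → X
    (5,4)@(11, 9): e=[100,12,4] → X
    (1,5)@(3, 11): e=[2,42,72] → X
    (5,5)@(11, 11): e=[90,34,-8] → .
    (1,6)@(3, 13): e=[-8,64,60] → .
    (2,6)@(5, 13): e=[14,62,40] → X
    (4,6)@(9, 13): e=[58,58,0] → X  [on edge]
  covered (15 px):
    . . . . . .
    . . . . . .
    . . . . . .
    X . . . . .
    . X X X X X
    . X X X X .
    . . X X X .
    . . X X . .
    . . . . . .
T1:
  2·area = 64
  edge (10, 6)→(2, 16): d=(-8,10) inclusive
  edge (2, 16)→(2, 8): d=(0,-8) inclusive
  edge (2, 8)→(10, 6): d=(8,-2) inclusive
    (3,3)@(7, 7): e=[22,40,2] → X
    (4,3)@(9, 7): e=[2,56,6] → X
    (5,3)@(11, 7): e=[-18,72,10] → .
    (1,4)@(3, 9): e=[46,8,10] → X
    (2,4)@(5, 9): e=[26,24,14] → X
    (4,4)@(9, 9): e=[-14,56,22] → .
    (1,5)@(3, 11): e=[30,8,26] → X
    (3,5)@(7, 11): e=[-10,40,34] → .
    (1,6)@(3, 13): e=[14,8,42] → X
    (2,6)@(5, 13): e=[-6,24,46] → .
    (1,7)@(3, 15): e=[-2,8,58] → .
  covered (8 px):
    . . . . . .
    . . . . . .
    . . . . . .
    . . . X X .
    . X X X . .
    . X X . . .
    . X . . . .
    . . . . . .
    . . . . . .
T2:
  2·area = 108  (B↔C swapped to make it positive)
  edge (2, 10)→(12, 2): d=(10,-8) inclusive
  edge (12, 2)→(8, 16): d=(-4,14) inclusive
  edge (8, 16)→(2, 10): d=(-6,-6) inclusive
    (5,1)@(11, 3): e=[2,10,96] → X
    (4,2)@(9, 5): e=[6,30,72] → X
    (3,3)@(7, 7): e=[10,50,48] → X
    (5,3)@(11, 7): e=[42,-6,72] → .
    (0,4)@(1, 9): e=[-18,126,0] → .  [on edge]
    (2,4)@(5, 9): e=[14,70,24] → X
    (5,4)@(11, 9): e=[62,-14,60] → .
    (1,5)@(3, 11): e=[18,90,0] → X  [on edge]
    (5,5)@(11, 11): e=[82,-22,48] → .
    (1,6)@(3, 13): e=[38,82,-12] → .
    (2,6)@(5, 13): e=[54,54,0] → X  [on edge]
    (4,6)@(9, 13): e=[86,-2,24] → .
    (3,7)@(7, 15): e=[90,18,0] → X  [on edge]
    (4,8)@(9, 17): e=[126,-18,0] → .  [on edge]
  covered (15 px):
    . . . . . .
    . . . . . X
    . . . . X X
    . . . X X .
    . . X X X .
    . X X X X .
    . . X X . .
    . . . X . .
    . . . . . .

Result: [[5,1],[4,2],[5,2],[3,3],[4,3],[2,4],[3,4],[4,4],[1,5],[2,5],[3,5],[4,5],[2,6],[3,6],[3,7]]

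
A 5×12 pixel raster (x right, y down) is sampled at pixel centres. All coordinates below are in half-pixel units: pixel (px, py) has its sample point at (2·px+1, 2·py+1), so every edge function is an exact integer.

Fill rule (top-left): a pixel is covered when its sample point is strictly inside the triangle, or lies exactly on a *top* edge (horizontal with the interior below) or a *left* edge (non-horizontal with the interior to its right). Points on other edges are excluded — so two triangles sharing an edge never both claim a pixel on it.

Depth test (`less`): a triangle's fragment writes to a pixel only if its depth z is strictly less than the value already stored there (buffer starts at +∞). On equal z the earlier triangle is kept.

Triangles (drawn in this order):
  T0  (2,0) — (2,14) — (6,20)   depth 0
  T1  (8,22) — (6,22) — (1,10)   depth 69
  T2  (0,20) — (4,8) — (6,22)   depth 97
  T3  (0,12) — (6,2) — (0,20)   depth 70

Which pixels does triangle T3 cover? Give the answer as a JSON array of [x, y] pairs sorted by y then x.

T0:
  2·area = 56  (B↔C swapped to make it positive)
  edge (2, 0)→(6, 20): d=(4,20) right/bottom  bias=-1
  edge (6, 20)→(2, 14): d=(-4,-6) top-left  bias=+0
  edge (2, 14)→(2, 0): d=(0,-14) top-left  bias=+0
    (1,2)@(3, 5): e=[0,42,14] → ·  [on edge]
    (1,3)@(3, 7): e=[8,34,14] → █
    (2,3)@(5, 7): e=[-32,46,42] → ·
    (1,4)@(3, 9): e=[16,26,14] → █
    (2,4)@(5, 9): e=[-24,38,42] → ·
    (1,5)@(3, 11): e=[24,18,14] → █
    (2,5)@(5, 11): e=[-16,30,42] → ·
    (1,6)@(3, 13): e=[32,10,14] → █
    (2,6)@(5, 13): e=[-8,22,42] → ·
    (1,7)@(3, 15): e=[40,2,14] → █
    (2,7)@(5, 15): e=[0,14,42] → ·  [on edge]
    (1,8)@(3, 17): e=[48,-6,14] → ·
  covered (6 px):
    · · · · ·
    · · · · ·
    · · · · ·
    · █ · · ·
    · █ · · ·
    · █ · · ·
    · █ · · ·
    · █ · · ·
    · · █ · ·
    · · · · ·
    · · · · ·
    · · · · ·
T1:
  2·area = 24
  edge (8, 22)→(6, 22): d=(-2,0) right/bottom  bias=-1
  edge (6, 22)→(1, 10): d=(-5,-12) top-left  bias=+0
  edge (1, 10)→(8, 22): d=(7,12) right/bottom  bias=-1
    (2,8)@(5, 17): e=[10,13,1] → █
    (3,8)@(7, 17): e=[10,37,-23] → ·
    (2,9)@(5, 19): e=[6,3,15] → █
    (3,9)@(7, 19): e=[6,27,-9] → ·
    (2,10)@(5, 21): e=[2,-7,29] → ·
    (3,10)@(7, 21): e=[2,17,5] → █
    (4,10)@(9, 21): e=[2,41,-19] → ·
    (3,11)@(7, 23): e=[-2,7,19] → ·
  covered (3 px):
    · · · · ·
    · · · · ·
    · · · · ·
    · · · · ·
    · · · · ·
    · · · · ·
    · · · · ·
    · · · · ·
    · · █ · ·
    · · █ · ·
    · · · █ ·
    · · · · ·
T2:
  2·area = 80
  edge (0, 20)→(4, 8): d=(4,-12) top-left  bias=+0
  edge (4, 8)→(6, 22): d=(2,14) right/bottom  bias=-1
  edge (6, 22)→(0, 20): d=(-6,-2) top-left  bias=+0
    (1,0)@(3, 1): e=[-40,0,120] → ·  [on edge]
    (2,2)@(5, 5): e=[0,-20,100] → ·  [on edge]
    (1,5)@(3, 11): e=[0,20,60] → █  [on edge]
    (2,5)@(5, 11): e=[24,-8,64] → ·
    (1,6)@(3, 13): e=[8,24,48] → █
    (2,6)@(5, 13): e=[32,-4,52] → ·
    (1,7)@(3, 15): e=[16,28,36] → █
    (2,7)@(5, 15): e=[40,0,40] → ·  [on edge]
    (0,8)@(1, 17): e=[0,60,20] → █  [on edge]
    (2,8)@(5, 17): e=[48,4,28] → █
    (3,8)@(7, 17): e=[72,-24,32] → ·
    (0,9)@(1, 19): e=[8,64,8] → █
    (1,10)@(3, 21): e=[40,40,0] → █  [on edge]
    (4,11)@(9, 23): e=[120,-40,0] → ·  [on edge]
  covered (11 px):
    · · · · ·
    · · · · ·
    · · · · ·
    · · · · ·
    · · · · ·
    · █ · · ·
    · █ · · ·
    · █ · · ·
    █ █ █ · ·
    █ █ █ · ·
    · █ █ · ·
    · · · · ·
T3:
  2·area = 48
  edge (0, 12)→(6, 2): d=(6,-10) top-left  bias=+0
  edge (6, 2)→(0, 20): d=(-6,18) right/bottom  bias=-1
  edge (0, 20)→(0, 12): d=(0,-8) top-left  bias=+0
    (2,2)@(5, 5): e=[8,0,40] → ·  [on edge]
    (1,3)@(3, 7): e=[0,24,24] → █  [on edge]
    (2,3)@(5, 7): e=[20,-12,40] → ·
    (1,4)@(3, 9): e=[12,12,24] → █
    (2,4)@(5, 9): e=[32,-24,40] → ·
    (0,5)@(1, 11): e=[4,36,8] → █
    (1,5)@(3, 11): e=[24,0,24] → ·  [on edge]
    (0,6)@(1, 13): e=[16,24,8] → █
    (1,6)@(3, 13): e=[36,-12,24] → ·
    (0,7)@(1, 15): e=[28,12,8] → █
    (1,7)@(3, 15): e=[48,-24,24] → ·
    (0,8)@(1, 17): e=[40,0,8] → ·  [on edge]
  covered (5 px):
    · · · · ·
    · · · · ·
    · · · · ·
    · █ · · ·
    · █ · · ·
    █ · · · ·
    █ · · · ·
    █ · · · ·
    · · · · ·
    · · · · ·
    · · · · ·
    · · · · ·

Final: [[1,3],[1,4],[0,5],[0,6],[0,7]]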